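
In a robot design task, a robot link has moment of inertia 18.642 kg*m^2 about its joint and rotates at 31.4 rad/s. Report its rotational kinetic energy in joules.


KE = (1/2)*I*omega^2 = 0.5*18.642*31.4^2 = 9190.1332

9190.1332 J


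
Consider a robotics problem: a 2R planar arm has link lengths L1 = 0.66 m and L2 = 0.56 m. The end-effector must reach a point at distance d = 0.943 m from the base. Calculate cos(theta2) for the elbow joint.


cos(th2) = (d^2 - L1^2 - L2^2)/(2*L1*L2) = (0.943^2 - 0.66^2 - 0.56^2)/(2*0.66*0.56) = 0.1895

0.1895


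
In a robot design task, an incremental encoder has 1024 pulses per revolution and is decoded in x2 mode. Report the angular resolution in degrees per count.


resolution = 360 / (PPR * 2) = 360 / 2048 = 0.1758

0.1758 degrees


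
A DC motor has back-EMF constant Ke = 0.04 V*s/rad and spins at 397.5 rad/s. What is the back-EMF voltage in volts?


V_emf = Ke * omega = 0.04*397.5 = 15.9000

15.9000 V


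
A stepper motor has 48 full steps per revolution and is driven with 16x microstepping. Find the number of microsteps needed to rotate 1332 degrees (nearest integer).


step_size = 360/(48*16) = 360/768 = 0.468750 deg
n = 1332/(360/768) = 1332*768/360 = 2841.6000 -> 2842

2842 steps


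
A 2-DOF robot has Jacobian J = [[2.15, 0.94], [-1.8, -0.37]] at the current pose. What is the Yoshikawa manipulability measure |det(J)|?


det(J) = 2.15*-0.37 - (0.94)*(-1.8) = 0.8965
|det(J)| = 0.8965

0.8965


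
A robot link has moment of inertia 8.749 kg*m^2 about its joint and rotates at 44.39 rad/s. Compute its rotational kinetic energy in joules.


KE = (1/2)*I*omega^2 = 0.5*8.749*44.39^2 = 8619.8302

8619.8302 J


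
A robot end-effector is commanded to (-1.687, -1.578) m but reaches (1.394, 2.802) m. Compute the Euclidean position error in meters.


dx = 1.394 - (-1.687) = 3.0810, dy = 2.802 - (-1.578) = 4.3800
err = sqrt(9.492561 + 19.184400) = 5.3551

5.3551 m


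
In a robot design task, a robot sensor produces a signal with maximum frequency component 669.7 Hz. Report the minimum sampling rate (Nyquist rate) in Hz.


f_s,min = 2*f_max = 2*669.7 = 1339.4000

1339.4000 Hz


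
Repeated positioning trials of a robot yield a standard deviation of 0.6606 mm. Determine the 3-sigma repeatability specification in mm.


repeatability = 3*sigma = 3*0.6606 = 1.9818

1.9818 mm


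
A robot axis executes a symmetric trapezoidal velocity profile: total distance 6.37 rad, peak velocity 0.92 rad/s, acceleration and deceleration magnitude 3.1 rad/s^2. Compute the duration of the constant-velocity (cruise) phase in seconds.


t_acc = v/a = 0.296774 s, d_acc = v^2/(2a) = 0.136516 rad each
d_cruise = 6.37 - 2*0.136516 = 6.096968 rad
t_cruise = d_cruise/v = 6.096968/0.92 = 6.6271

6.6271 s


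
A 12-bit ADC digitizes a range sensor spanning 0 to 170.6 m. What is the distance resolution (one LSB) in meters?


res = range / 2^n = 170.6/2^12 = 170.6/4096 = 0.0417

0.0417 m


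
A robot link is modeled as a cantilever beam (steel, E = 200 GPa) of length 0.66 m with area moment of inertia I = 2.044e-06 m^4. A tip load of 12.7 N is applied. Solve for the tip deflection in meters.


delta = F*L^3/(3*E*I) = 12.7*0.66^3/(3*2.000e+11*2.044e-06)
      = 3.6511992/1226400 = 2.9772e-06

2.9772e-06 m


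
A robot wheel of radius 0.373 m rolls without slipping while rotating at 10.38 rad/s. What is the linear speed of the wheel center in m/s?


v = omega * r = 10.38 * 0.373 = 3.8717

3.8717 m/s


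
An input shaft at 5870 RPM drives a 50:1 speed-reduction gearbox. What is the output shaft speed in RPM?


omega_out = omega_in / N = 5870 / 50 = 117.4000

117.4000 RPM


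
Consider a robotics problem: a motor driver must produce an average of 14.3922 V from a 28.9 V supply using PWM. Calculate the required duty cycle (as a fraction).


D = V_avg/V_supply = 14.3922/28.9 = 0.4980

0.4980


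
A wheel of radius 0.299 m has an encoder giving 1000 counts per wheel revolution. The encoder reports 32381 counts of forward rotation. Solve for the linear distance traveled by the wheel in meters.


revs = 32381/1000 = 32.381000
d = revs * 2*pi*r = 32.381000 * 2*pi*0.299 = 60.8333

60.8333 m


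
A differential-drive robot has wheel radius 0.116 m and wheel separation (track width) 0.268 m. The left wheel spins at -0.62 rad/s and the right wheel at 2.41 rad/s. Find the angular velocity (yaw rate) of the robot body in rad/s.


omega = r*(wR - wL)/L = 0.116*(2.41 - (-0.62))/0.268 = 1.3115

1.3115 rad/s


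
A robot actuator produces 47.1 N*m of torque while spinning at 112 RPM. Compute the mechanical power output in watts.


omega = 112 * 2*pi/60 = 11.728613 rad/s
P = tau * omega = 47.1 * 11.728613 = 552.4177

552.4177 W


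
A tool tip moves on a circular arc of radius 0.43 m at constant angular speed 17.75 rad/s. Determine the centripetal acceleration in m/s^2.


a_c = omega^2 * r = 17.75^2 * 0.43 = 135.4769

135.4769 m/s^2


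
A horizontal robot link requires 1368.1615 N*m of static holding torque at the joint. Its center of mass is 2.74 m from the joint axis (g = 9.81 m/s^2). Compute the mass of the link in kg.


m = tau / (g*L) = 1368.1615 / (9.81 * 2.74) = 50.9000

50.9000 kg


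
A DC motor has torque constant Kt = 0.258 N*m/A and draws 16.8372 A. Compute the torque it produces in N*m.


tau = Kt * I = 0.258*16.8372 = 4.3440

4.3440 N*m


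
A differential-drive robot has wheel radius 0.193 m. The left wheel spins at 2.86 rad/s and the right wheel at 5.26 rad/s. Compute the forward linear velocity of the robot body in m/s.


v = r*(wR + wL)/2 = 0.193*(5.26 + 2.86)/2 = 0.7836

0.7836 m/s


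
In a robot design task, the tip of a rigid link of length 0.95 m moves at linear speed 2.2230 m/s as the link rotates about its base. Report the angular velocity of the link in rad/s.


omega = v / L = 2.2230 / 0.95 = 2.3400

2.3400 rad/s


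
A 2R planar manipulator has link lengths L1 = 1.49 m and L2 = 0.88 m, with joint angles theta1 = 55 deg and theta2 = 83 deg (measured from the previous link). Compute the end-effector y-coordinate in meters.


y = L1*sin(th1) + L2*sin(th1+th2) = 1.49*sin(55 deg) + 0.88*sin(138 deg) = 1.8094

1.8094 m


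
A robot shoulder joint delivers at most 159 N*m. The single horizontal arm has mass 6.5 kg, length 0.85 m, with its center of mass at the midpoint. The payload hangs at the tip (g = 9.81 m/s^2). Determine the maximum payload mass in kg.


tau_arm = m_arm*g*(L/2) = 6.5*9.81*0.85/2 = 27.1001 N*m
tau_payload = tau_max - tau_arm = 159 - 27.1001 = 131.8999
m_payload = tau_payload / (g*L) = 131.8999 / (9.81*0.85) = 15.8182

15.8182 kg


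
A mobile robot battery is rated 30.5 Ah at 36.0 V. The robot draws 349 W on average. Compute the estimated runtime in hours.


E = 30.5*36.0 = 1098.0000 Wh
t = E/P = 1098.0000/349 = 3.1461

3.1461 hours


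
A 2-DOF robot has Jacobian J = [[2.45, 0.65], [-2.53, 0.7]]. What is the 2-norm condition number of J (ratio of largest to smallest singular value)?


JJ^T eigenvalues: trace(JJ^T) = 13.3159, det(JJ^T) = det(J)^2 = 11.28624025
s_max^2 = (13.3159 + sqrt(132.16823181))/2 = 12.40617216
s_min^2 = (13.3159 - sqrt(132.16823181))/2 = 0.90972784
kappa = s_max/s_min = sqrt(12.40617216/0.90972784) = 3.6929

3.6929


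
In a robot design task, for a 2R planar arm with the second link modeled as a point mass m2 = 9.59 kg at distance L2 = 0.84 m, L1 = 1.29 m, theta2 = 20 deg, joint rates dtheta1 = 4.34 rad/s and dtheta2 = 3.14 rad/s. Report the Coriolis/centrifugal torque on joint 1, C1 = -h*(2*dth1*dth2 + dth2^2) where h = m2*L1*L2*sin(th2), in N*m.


h = m2*L1*L2*sin(th2) = 9.59*1.29*0.84*sin(20 deg) = 3.554179
C1 = -h*(2*4.34*3.14 + 3.14^2) = -3.554179*37.1148 = -131.9126

-131.9126 N*m


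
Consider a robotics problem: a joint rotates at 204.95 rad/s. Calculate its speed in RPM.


RPM = 204.95 * 60/(2*pi) = 1957.1283

1957.1283 RPM


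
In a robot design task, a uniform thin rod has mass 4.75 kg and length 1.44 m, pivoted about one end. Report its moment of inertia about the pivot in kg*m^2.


I = (1/3)*m*L^2 = (1/3)*4.75*1.44^2 = 3.2832

3.2832 kg*m^2


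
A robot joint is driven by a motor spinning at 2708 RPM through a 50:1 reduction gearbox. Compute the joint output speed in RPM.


omega_joint = omega_motor / N = 2708 / 50 = 54.1600

54.1600 RPM


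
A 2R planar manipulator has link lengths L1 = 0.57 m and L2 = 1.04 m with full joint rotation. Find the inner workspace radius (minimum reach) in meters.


r_min = |L1 - L2| = |0.57 - 1.04| = 0.4700

0.4700 m


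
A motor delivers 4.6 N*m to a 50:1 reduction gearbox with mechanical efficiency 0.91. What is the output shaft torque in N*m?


tau_out = tau_in * N * eta = 4.6 * 50 * 0.91 = 209.3000

209.3000 N*m


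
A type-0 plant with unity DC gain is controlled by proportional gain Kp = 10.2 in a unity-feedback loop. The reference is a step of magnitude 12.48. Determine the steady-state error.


e_ss = R/(1 + Kp) = 12.48/(1 + 10.2) = 12.48/11.2000 = 1.1143

1.1143


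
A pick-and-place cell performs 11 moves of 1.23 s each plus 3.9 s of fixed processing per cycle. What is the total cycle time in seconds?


T = 11*1.23 + 3.9 = 17.4300

17.4300 s


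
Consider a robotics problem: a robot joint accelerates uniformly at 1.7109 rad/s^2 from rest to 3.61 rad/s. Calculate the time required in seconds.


t = delta_omega / alpha = 3.61 / 1.7109 = 2.1100

2.1100 s


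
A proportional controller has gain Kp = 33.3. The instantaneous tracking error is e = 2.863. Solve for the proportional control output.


u_P = Kp * e = 33.3 * 2.863 = 95.3379

95.3379


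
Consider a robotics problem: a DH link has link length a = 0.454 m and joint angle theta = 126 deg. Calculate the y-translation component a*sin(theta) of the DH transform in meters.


a*sin(theta) = 0.454*sin(126 deg) = 0.3673

0.3673 m


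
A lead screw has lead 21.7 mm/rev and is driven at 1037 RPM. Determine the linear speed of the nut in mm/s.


v = lead * (RPM/60) = 21.7*1037/60 = 375.0483

375.0483 mm/s


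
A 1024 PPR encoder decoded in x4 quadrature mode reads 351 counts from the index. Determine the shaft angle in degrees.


angle = counts * 360 / (PPR*4) = 351 * 360 / 4096 = 30.8496

30.8496 degrees


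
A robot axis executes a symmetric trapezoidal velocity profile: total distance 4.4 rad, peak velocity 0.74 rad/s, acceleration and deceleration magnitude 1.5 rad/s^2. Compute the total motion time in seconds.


t_acc = v/a = 0.74/1.5 = 0.493333 s
d_acc = v^2/(2a) = 0.182533 rad (each ramp)
d_cruise = 4.4 - 2*0.182533 = 4.034934 rad
t_cruise = 4.034934/0.74 = 5.452614 s
t_total = 2*0.493333 + 5.452614 = 6.4393

6.4393 s


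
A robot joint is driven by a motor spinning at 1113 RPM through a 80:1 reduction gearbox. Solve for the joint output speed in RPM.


omega_joint = omega_motor / N = 1113 / 80 = 13.9125

13.9125 RPM


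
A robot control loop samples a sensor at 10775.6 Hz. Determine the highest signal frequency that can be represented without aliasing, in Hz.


f_max = f_s/2 = 10775.6/2 = 5387.8000

5387.8000 Hz


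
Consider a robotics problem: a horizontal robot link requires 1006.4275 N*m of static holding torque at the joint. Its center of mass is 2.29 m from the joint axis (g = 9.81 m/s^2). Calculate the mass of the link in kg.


m = tau / (g*L) = 1006.4275 / (9.81 * 2.29) = 44.8000

44.8000 kg


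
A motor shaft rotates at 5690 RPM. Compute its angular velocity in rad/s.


omega = 5690 * 2*pi/60 = 595.8554

595.8554 rad/s


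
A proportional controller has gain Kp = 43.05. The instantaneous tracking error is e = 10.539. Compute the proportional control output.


u_P = Kp * e = 43.05 * 10.539 = 453.7039

453.7039


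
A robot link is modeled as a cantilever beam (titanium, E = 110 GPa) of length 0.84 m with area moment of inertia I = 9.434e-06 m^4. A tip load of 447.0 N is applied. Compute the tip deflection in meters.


delta = F*L^3/(3*E*I) = 447.0*0.84^3/(3*1.100e+11*9.434e-06)
      = 264.938688/3113220 = 8.5101e-05

8.5101e-05 m


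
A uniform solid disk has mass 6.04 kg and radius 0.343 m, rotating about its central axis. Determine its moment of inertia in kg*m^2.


I = (1/2)*m*R^2 = 0.5*6.04*0.343^2 = 0.3553

0.3553 kg*m^2


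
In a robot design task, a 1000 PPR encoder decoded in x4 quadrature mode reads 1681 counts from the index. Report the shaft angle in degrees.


angle = counts * 360 / (PPR*4) = 1681 * 360 / 4000 = 151.2900

151.2900 degrees


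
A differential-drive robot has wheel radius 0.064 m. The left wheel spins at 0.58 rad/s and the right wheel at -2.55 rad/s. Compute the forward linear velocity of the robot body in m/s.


v = r*(wR + wL)/2 = 0.064*(-2.55 + 0.58)/2 = -0.0630

-0.0630 m/s


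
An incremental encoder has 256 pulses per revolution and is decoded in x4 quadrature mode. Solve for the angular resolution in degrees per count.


resolution = 360 / (PPR * 4) = 360 / 1024 = 0.3516

0.3516 degrees


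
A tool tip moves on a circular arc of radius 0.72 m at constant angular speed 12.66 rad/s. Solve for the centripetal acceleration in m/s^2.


a_c = omega^2 * r = 12.66^2 * 0.72 = 115.3984

115.3984 m/s^2


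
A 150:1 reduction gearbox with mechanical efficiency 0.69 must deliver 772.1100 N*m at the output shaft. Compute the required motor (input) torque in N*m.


tau_in = tau_out / (N * eta) = 772.1100 / (150 * 0.69) = 7.4600

7.4600 N*m


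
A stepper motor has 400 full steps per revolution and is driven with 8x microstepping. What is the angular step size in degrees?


step = 360/(400*8) = 360/3200 = 0.1125

0.1125 degrees


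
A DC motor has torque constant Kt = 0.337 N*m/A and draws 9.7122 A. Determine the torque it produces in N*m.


tau = Kt * I = 0.337*9.7122 = 3.2730

3.2730 N*m


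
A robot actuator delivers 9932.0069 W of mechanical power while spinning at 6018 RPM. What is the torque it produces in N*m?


omega = 6018 * 2*pi/60 = 630.203486 rad/s
tau = P / omega = 9932.0069 / 630.203486 = 15.7600

15.7600 N*m


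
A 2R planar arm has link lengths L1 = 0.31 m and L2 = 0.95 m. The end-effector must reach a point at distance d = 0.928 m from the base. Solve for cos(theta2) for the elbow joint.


cos(th2) = (d^2 - L1^2 - L2^2)/(2*L1*L2) = (0.928^2 - 0.31^2 - 0.95^2)/(2*0.31*0.95) = -0.2333

-0.2333


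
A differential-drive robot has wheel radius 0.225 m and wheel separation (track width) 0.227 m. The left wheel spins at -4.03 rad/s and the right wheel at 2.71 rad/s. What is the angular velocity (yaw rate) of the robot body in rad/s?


omega = r*(wR - wL)/L = 0.225*(2.71 - (-4.03))/0.227 = 6.6806

6.6806 rad/s


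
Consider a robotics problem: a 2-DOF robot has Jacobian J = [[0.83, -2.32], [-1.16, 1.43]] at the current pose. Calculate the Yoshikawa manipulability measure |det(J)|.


det(J) = 0.83*1.43 - (-2.32)*(-1.16) = -1.5043
|det(J)| = 1.5043

1.5043


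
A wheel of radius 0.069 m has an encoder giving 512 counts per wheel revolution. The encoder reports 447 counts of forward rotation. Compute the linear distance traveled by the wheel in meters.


revs = 447/512 = 0.873047
d = revs * 2*pi*r = 0.873047 * 2*pi*0.069 = 0.3785

0.3785 m


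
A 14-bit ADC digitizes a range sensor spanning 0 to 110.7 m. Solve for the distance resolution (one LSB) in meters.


res = range / 2^n = 110.7/2^14 = 110.7/16384 = 0.0068

0.0068 m


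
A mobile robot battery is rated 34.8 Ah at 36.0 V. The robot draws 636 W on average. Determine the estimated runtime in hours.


E = 34.8*36.0 = 1252.8000 Wh
t = E/P = 1252.8000/636 = 1.9698

1.9698 hours


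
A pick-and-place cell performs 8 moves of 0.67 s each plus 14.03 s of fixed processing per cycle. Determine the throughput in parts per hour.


T_cycle = 8*0.67 + 14.03 = 19.3900 s
rate = 3600/T = 185.6627

185.6627 parts/hour


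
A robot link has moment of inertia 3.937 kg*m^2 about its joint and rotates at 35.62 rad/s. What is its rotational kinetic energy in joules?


KE = (1/2)*I*omega^2 = 0.5*3.937*35.62^2 = 2497.6021

2497.6021 J


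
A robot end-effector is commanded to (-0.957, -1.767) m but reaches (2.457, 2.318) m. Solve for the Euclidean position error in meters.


dx = 2.457 - (-0.957) = 3.4140, dy = 2.318 - (-1.767) = 4.0850
err = sqrt(11.655396 + 16.687225) = 5.3238

5.3238 m


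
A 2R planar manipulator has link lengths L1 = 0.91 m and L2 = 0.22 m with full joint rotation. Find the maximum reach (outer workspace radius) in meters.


r_max = L1 + L2 = 0.91 + 0.22 = 1.1300

1.1300 m


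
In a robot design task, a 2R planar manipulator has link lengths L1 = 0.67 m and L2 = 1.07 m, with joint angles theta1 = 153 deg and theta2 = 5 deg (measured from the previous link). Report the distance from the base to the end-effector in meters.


x = L1*cos(th1) + L2*cos(th1+th2) = -1.589061
y = L1*sin(th1) + L2*sin(th1+th2) = 0.705003
d = sqrt(x^2 + y^2) = sqrt(2.525115 + 0.497029) = 1.7384

1.7384 m


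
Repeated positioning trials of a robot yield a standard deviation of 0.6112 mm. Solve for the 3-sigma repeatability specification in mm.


repeatability = 3*sigma = 3*0.6112 = 1.8336

1.8336 mm


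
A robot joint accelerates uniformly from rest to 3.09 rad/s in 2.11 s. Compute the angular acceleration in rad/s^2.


alpha = delta_omega / t = 3.09 / 2.11 = 1.4645

1.4645 rad/s^2


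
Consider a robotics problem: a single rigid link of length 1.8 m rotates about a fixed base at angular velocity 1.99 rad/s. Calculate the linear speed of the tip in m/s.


v = L*omega = 1.8 * 1.99 = 3.5820

3.5820 m/s


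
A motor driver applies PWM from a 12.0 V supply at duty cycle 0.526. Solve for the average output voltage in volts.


V_avg = V_supply * D = 12.0*0.526 = 6.3120

6.3120 V


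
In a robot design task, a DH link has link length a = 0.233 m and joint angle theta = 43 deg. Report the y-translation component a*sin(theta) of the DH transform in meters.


a*sin(theta) = 0.233*sin(43 deg) = 0.1589

0.1589 m


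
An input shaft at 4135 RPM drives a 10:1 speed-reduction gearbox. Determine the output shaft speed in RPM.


omega_out = omega_in / N = 4135 / 10 = 413.5000

413.5000 RPM


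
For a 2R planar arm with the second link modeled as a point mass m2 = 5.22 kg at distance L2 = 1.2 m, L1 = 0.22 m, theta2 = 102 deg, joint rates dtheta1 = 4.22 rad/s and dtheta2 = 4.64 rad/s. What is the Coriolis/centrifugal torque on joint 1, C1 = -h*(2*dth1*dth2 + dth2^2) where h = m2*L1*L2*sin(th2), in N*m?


h = m2*L1*L2*sin(th2) = 5.22*0.22*1.2*sin(102 deg) = 1.347966
C1 = -h*(2*4.22*4.64 + 4.64^2) = -1.347966*60.6912 = -81.8097

-81.8097 N*m


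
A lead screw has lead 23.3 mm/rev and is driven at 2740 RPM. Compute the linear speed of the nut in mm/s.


v = lead * (RPM/60) = 23.3*2740/60 = 1064.0333

1064.0333 mm/s


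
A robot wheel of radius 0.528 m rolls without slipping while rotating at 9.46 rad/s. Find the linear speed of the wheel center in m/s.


v = omega * r = 9.46 * 0.528 = 4.9949

4.9949 m/s


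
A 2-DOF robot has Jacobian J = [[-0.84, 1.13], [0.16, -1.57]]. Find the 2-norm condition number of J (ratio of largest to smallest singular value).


JJ^T eigenvalues: trace(JJ^T) = 4.4730, det(JJ^T) = det(J)^2 = 1.29504400
s_max^2 = (4.4730 + sqrt(14.82755300))/2 = 4.16182809
s_min^2 = (4.4730 - sqrt(14.82755300))/2 = 0.31117191
kappa = s_max/s_min = sqrt(4.16182809/0.31117191) = 3.6571

3.6571


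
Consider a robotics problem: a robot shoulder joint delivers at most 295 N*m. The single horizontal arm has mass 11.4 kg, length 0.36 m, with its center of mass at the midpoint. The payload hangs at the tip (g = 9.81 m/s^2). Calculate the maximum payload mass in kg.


tau_arm = m_arm*g*(L/2) = 11.4*9.81*0.36/2 = 20.1301 N*m
tau_payload = tau_max - tau_arm = 295 - 20.1301 = 274.8699
m_payload = tau_payload / (g*L) = 274.8699 / (9.81*0.36) = 77.8315

77.8315 kg


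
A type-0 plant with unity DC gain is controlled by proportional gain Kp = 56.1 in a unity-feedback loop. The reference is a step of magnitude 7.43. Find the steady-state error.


e_ss = R/(1 + Kp) = 7.43/(1 + 56.1) = 7.43/57.1000 = 0.1301

0.1301


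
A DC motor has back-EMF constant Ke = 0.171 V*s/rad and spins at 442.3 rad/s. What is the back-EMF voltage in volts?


V_emf = Ke * omega = 0.171*442.3 = 75.6333

75.6333 V


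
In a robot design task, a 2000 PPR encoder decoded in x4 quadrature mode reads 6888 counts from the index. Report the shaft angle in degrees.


angle = counts * 360 / (PPR*4) = 6888 * 360 / 8000 = 309.9600

309.9600 degrees


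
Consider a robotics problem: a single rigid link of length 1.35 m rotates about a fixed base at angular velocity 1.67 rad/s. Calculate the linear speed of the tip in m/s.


v = L*omega = 1.35 * 1.67 = 2.2545

2.2545 m/s


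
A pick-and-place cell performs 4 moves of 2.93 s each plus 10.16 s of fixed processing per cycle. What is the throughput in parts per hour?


T_cycle = 4*2.93 + 10.16 = 21.8800 s
rate = 3600/T = 164.5338

164.5338 parts/hour


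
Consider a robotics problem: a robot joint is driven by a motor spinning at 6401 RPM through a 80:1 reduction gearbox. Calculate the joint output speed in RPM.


omega_joint = omega_motor / N = 6401 / 80 = 80.0125

80.0125 RPM


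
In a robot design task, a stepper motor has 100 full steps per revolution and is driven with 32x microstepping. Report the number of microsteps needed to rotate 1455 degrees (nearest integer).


step_size = 360/(100*32) = 360/3200 = 0.112500 deg
n = 1455/(360/3200) = 1455*3200/360 = 12933.3333 -> 12933

12933 steps


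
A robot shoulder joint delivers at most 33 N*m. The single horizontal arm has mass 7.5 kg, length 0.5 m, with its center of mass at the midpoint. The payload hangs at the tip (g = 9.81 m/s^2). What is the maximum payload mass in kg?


tau_arm = m_arm*g*(L/2) = 7.5*9.81*0.5/2 = 18.3938 N*m
tau_payload = tau_max - tau_arm = 33 - 18.3938 = 14.6062
m_payload = tau_payload / (g*L) = 14.6062 / (9.81*0.5) = 2.9778

2.9778 kg


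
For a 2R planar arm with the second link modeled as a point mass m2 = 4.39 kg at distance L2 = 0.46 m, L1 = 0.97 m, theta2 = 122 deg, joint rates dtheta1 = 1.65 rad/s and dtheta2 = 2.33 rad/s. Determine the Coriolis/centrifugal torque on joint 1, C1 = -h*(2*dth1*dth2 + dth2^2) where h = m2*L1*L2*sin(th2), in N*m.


h = m2*L1*L2*sin(th2) = 4.39*0.97*0.46*sin(122 deg) = 1.661172
C1 = -h*(2*1.65*2.33 + 2.33^2) = -1.661172*13.1179 = -21.7911

-21.7911 N*m


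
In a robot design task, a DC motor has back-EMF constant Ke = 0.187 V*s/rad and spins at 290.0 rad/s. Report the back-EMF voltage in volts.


V_emf = Ke * omega = 0.187*290.0 = 54.2300

54.2300 V


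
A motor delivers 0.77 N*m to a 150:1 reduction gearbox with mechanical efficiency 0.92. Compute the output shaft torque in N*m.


tau_out = tau_in * N * eta = 0.77 * 150 * 0.92 = 106.2600

106.2600 N*m


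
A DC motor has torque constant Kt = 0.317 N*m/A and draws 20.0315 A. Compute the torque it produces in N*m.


tau = Kt * I = 0.317*20.0315 = 6.3500

6.3500 N*m


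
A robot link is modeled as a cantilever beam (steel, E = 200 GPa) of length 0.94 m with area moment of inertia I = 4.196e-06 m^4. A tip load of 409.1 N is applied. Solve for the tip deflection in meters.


delta = F*L^3/(3*E*I) = 409.1*0.94^3/(3*2.000e+11*4.196e-06)
      = 339.7919144/2517600 = 1.3497e-04

1.3497e-04 m


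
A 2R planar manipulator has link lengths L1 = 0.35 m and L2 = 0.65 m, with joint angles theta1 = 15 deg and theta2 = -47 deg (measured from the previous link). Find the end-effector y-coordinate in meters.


y = L1*sin(th1) + L2*sin(th1+th2) = 0.35*sin(15 deg) + 0.65*sin(-32 deg) = -0.2539

-0.2539 m


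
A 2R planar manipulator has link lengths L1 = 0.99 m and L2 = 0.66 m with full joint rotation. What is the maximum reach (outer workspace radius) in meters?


r_max = L1 + L2 = 0.99 + 0.66 = 1.6500

1.6500 m


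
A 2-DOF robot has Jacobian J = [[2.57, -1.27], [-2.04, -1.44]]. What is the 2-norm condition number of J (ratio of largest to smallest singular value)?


JJ^T eigenvalues: trace(JJ^T) = 14.4530, det(JJ^T) = det(J)^2 = 39.58423056
s_max^2 = (14.4530 + sqrt(50.55228676))/2 = 10.78150657
s_min^2 = (14.4530 - sqrt(50.55228676))/2 = 3.67149343
kappa = s_max/s_min = sqrt(10.78150657/3.67149343) = 1.7136

1.7136


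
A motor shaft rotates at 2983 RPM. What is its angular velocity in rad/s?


omega = 2983 * 2*pi/60 = 312.3790

312.3790 rad/s


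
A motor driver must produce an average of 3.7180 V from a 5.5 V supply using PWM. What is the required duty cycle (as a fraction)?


D = V_avg/V_supply = 3.7180/5.5 = 0.6760

0.6760


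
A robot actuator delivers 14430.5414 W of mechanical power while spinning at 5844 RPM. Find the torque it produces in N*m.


omega = 5844 * 2*pi/60 = 611.982249 rad/s
tau = P / omega = 14430.5414 / 611.982249 = 23.5800

23.5800 N*m


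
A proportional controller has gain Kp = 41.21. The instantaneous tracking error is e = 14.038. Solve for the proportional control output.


u_P = Kp * e = 41.21 * 14.038 = 578.5060

578.5060


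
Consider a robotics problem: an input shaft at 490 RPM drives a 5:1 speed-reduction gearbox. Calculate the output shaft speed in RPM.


omega_out = omega_in / N = 490 / 5 = 98.0000

98.0000 RPM


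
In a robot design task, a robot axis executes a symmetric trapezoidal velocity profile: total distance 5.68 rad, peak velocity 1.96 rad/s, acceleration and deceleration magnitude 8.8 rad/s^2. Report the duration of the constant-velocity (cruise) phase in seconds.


t_acc = v/a = 0.222727 s, d_acc = v^2/(2a) = 0.218273 rad each
d_cruise = 5.68 - 2*0.218273 = 5.243454 rad
t_cruise = d_cruise/v = 5.243454/1.96 = 2.6752

2.6752 s


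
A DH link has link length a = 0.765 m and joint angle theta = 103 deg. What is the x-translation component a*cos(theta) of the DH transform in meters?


a*cos(theta) = 0.765*cos(103 deg) = -0.1721

-0.1721 m


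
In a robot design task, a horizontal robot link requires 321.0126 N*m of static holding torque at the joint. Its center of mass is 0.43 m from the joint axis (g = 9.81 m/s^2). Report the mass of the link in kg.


m = tau / (g*L) = 321.0126 / (9.81 * 0.43) = 76.1000

76.1000 kg


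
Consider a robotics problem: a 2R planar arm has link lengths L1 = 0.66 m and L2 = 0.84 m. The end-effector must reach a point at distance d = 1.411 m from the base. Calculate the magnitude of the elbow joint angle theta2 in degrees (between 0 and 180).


cos(th2) = (d^2 - L1^2 - L2^2)/(2*L1*L2) = (1.411^2 - 0.66^2 - 0.84^2)/(2*0.66*0.84) = 0.76634289
th2 = acos(0.76634289) = 39.9734 deg

39.9734 degrees


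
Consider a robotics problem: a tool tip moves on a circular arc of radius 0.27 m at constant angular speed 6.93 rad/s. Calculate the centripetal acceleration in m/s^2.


a_c = omega^2 * r = 6.93^2 * 0.27 = 12.9667

12.9667 m/s^2


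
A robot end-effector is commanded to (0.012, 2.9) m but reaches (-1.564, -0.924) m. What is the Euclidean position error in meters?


dx = -1.564 - (0.012) = -1.5760, dy = -0.924 - (2.9) = -3.8240
err = sqrt(2.483776 + 14.622976) = 4.1360

4.1360 m


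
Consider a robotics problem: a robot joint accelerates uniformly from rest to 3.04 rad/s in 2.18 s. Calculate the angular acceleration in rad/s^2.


alpha = delta_omega / t = 3.04 / 2.18 = 1.3945

1.3945 rad/s^2


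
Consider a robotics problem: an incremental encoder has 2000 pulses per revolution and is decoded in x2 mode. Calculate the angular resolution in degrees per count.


resolution = 360 / (PPR * 2) = 360 / 4000 = 0.0900

0.0900 degrees


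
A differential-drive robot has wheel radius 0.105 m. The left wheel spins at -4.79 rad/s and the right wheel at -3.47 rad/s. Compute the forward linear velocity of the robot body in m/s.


v = r*(wR + wL)/2 = 0.105*(-3.47 + -4.79)/2 = -0.4336

-0.4336 m/s


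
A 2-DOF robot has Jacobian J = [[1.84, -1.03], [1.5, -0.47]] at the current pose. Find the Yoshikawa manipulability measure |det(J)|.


det(J) = 1.84*-0.47 - (-1.03)*(1.5) = 0.6802
|det(J)| = 0.6802

0.6802


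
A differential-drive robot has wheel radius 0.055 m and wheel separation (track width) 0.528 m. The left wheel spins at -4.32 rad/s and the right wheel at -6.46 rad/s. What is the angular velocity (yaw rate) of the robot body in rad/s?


omega = r*(wR - wL)/L = 0.055*(-6.46 - (-4.32))/0.528 = -0.2229

-0.2229 rad/s


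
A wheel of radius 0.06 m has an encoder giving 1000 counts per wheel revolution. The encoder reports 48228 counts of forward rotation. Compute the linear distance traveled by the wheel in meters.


revs = 48228/1000 = 48.228000
d = revs * 2*pi*r = 48.228000 * 2*pi*0.06 = 18.1815

18.1815 m


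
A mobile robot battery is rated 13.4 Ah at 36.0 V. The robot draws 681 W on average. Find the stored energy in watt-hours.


E = capacity * V = 13.4*36.0 = 482.4000

482.4000 Wh


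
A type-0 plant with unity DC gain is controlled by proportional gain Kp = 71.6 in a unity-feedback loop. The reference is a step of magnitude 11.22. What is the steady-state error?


e_ss = R/(1 + Kp) = 11.22/(1 + 71.6) = 11.22/72.6000 = 0.1545

0.1545


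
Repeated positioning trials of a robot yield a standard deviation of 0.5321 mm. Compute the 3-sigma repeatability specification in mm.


repeatability = 3*sigma = 3*0.5321 = 1.5963

1.5963 mm


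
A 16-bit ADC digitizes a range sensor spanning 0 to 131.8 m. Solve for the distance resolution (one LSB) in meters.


res = range / 2^n = 131.8/2^16 = 131.8/65536 = 0.0020

0.0020 m


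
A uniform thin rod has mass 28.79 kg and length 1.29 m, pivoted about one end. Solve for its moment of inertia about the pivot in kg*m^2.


I = (1/3)*m*L^2 = (1/3)*28.79*1.29^2 = 15.9698

15.9698 kg*m^2


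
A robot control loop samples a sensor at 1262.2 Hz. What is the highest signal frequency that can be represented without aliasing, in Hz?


f_max = f_s/2 = 1262.2/2 = 631.1000

631.1000 Hz


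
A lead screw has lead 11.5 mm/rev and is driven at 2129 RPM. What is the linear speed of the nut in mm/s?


v = lead * (RPM/60) = 11.5*2129/60 = 408.0583

408.0583 mm/s


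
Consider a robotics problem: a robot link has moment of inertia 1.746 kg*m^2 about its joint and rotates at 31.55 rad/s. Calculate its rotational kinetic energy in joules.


KE = (1/2)*I*omega^2 = 0.5*1.746*31.55^2 = 868.9864

868.9864 J


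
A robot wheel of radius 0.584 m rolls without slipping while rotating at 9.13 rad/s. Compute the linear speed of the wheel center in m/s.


v = omega * r = 9.13 * 0.584 = 5.3319

5.3319 m/s


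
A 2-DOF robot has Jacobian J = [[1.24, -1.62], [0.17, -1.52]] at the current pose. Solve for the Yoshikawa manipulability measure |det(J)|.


det(J) = 1.24*-1.52 - (-1.62)*(0.17) = -1.6094
|det(J)| = 1.6094

1.6094


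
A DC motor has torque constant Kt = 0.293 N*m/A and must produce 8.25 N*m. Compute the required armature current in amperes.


I = tau / Kt = 8.25/0.293 = 28.1570

28.1570 A


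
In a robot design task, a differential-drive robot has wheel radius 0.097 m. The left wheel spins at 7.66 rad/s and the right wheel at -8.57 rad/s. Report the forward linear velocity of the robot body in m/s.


v = r*(wR + wL)/2 = 0.097*(-8.57 + 7.66)/2 = -0.0441

-0.0441 m/s


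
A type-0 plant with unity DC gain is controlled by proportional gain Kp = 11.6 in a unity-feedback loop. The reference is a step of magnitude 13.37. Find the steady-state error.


e_ss = R/(1 + Kp) = 13.37/(1 + 11.6) = 13.37/12.6000 = 1.0611

1.0611


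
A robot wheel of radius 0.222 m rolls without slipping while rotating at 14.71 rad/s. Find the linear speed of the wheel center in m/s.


v = omega * r = 14.71 * 0.222 = 3.2656

3.2656 m/s


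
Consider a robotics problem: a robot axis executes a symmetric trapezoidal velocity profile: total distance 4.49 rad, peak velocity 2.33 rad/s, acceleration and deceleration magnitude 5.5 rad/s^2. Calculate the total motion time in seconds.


t_acc = v/a = 2.33/5.5 = 0.423636 s
d_acc = v^2/(2a) = 0.493536 rad (each ramp)
d_cruise = 4.49 - 2*0.493536 = 3.502928 rad
t_cruise = 3.502928/2.33 = 1.503403 s
t_total = 2*0.423636 + 1.503403 = 2.3507

2.3507 s


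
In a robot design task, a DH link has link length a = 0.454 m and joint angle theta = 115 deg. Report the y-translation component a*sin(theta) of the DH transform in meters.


a*sin(theta) = 0.454*sin(115 deg) = 0.4115

0.4115 m


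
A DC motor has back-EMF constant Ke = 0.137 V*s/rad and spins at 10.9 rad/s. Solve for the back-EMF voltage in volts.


V_emf = Ke * omega = 0.137*10.9 = 1.4933

1.4933 V


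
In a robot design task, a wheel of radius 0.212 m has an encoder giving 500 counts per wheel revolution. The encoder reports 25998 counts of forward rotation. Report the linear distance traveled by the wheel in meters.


revs = 25998/500 = 51.996000
d = revs * 2*pi*r = 51.996000 * 2*pi*0.212 = 69.2605

69.2605 m


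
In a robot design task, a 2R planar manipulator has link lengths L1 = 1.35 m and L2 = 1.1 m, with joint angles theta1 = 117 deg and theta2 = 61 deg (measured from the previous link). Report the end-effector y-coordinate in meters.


y = L1*sin(th1) + L2*sin(th1+th2) = 1.35*sin(117 deg) + 1.1*sin(178 deg) = 1.2412

1.2412 m


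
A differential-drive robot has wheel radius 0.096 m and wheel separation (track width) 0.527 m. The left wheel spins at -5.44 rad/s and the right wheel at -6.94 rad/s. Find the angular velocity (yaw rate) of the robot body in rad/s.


omega = r*(wR - wL)/L = 0.096*(-6.94 - (-5.44))/0.527 = -0.2732

-0.2732 rad/s


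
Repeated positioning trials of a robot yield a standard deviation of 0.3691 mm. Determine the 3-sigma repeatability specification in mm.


repeatability = 3*sigma = 3*0.3691 = 1.1073

1.1073 mm


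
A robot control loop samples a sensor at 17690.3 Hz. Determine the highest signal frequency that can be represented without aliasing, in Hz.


f_max = f_s/2 = 17690.3/2 = 8845.1500

8845.1500 Hz


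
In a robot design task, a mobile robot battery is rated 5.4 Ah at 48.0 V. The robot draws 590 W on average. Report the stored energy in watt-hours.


E = capacity * V = 5.4*48.0 = 259.2000

259.2000 Wh


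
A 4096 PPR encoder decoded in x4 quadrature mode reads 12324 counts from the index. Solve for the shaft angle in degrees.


angle = counts * 360 / (PPR*4) = 12324 * 360 / 16384 = 270.7910

270.7910 degrees


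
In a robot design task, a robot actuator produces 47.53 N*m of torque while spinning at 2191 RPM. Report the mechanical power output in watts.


omega = 2191 * 2*pi/60 = 229.440983 rad/s
P = tau * omega = 47.53 * 229.440983 = 10905.3299

10905.3299 W


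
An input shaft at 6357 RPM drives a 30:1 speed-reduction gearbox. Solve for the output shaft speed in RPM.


omega_out = omega_in / N = 6357 / 30 = 211.9000

211.9000 RPM


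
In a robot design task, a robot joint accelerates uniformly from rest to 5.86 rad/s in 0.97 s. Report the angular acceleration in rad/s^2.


alpha = delta_omega / t = 5.86 / 0.97 = 6.0412

6.0412 rad/s^2


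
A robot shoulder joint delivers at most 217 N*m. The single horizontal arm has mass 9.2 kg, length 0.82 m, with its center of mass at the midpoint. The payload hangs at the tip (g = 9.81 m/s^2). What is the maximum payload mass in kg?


tau_arm = m_arm*g*(L/2) = 9.2*9.81*0.82/2 = 37.0033 N*m
tau_payload = tau_max - tau_arm = 217 - 37.0033 = 179.9967
m_payload = tau_payload / (g*L) = 179.9967 / (9.81*0.82) = 22.3760

22.3760 kg


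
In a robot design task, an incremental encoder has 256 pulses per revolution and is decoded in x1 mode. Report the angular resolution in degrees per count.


resolution = 360 / (PPR * 1) = 360 / 256 = 1.4062

1.4062 degrees


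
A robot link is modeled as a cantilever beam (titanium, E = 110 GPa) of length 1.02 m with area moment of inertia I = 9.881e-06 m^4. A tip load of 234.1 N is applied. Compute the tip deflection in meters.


delta = F*L^3/(3*E*I) = 234.1*1.02^3/(3*1.100e+11*9.881e-06)
      = 248.4287928/3260730 = 7.6188e-05

7.6188e-05 m


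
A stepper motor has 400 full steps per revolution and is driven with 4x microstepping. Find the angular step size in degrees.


step = 360/(400*4) = 360/1600 = 0.2250

0.2250 degrees


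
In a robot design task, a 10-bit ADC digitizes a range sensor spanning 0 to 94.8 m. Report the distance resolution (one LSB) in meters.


res = range / 2^n = 94.8/2^10 = 94.8/1024 = 0.0926

0.0926 m


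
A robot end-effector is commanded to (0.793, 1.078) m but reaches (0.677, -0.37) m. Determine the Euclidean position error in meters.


dx = 0.677 - (0.793) = -0.1160, dy = -0.37 - (1.078) = -1.4480
err = sqrt(0.013456 + 2.096704) = 1.4526

1.4526 m


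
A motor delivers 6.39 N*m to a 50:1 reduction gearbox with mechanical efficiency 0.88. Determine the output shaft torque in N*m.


tau_out = tau_in * N * eta = 6.39 * 50 * 0.88 = 281.1600

281.1600 N*m


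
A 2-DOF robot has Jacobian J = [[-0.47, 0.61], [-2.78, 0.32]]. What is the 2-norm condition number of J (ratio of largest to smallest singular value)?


JJ^T eigenvalues: trace(JJ^T) = 8.4238, det(JJ^T) = det(J)^2 = 2.38826116
s_max^2 = (8.4238 + sqrt(61.40736180))/2 = 8.13004247
s_min^2 = (8.4238 - sqrt(61.40736180))/2 = 0.29375753
kappa = s_max/s_min = sqrt(8.13004247/0.29375753) = 5.2608

5.2608


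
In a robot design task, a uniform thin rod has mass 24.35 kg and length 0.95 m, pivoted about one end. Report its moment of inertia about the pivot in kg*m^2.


I = (1/3)*m*L^2 = (1/3)*24.35*0.95^2 = 7.3253

7.3253 kg*m^2


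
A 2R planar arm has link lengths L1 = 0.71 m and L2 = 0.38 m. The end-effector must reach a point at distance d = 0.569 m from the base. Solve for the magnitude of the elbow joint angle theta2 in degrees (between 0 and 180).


cos(th2) = (d^2 - L1^2 - L2^2)/(2*L1*L2) = (0.569^2 - 0.71^2 - 0.38^2)/(2*0.71*0.38) = -0.60181431
th2 = acos(-0.60181431) = 126.9999 deg

126.9999 degrees


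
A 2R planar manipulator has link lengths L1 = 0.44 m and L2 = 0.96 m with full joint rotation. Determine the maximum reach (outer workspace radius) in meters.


r_max = L1 + L2 = 0.44 + 0.96 = 1.4000

1.4000 m


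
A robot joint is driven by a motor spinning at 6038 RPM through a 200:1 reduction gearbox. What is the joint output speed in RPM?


omega_joint = omega_motor / N = 6038 / 200 = 30.1900

30.1900 RPM


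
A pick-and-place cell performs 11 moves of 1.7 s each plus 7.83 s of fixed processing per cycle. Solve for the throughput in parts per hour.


T_cycle = 11*1.7 + 7.83 = 26.5300 s
rate = 3600/T = 135.6954

135.6954 parts/hour


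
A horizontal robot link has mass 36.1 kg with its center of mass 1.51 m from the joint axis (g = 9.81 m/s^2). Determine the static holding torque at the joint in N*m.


tau = m*g*L = 36.1 * 9.81 * 1.51 = 534.7529

534.7529 N*m


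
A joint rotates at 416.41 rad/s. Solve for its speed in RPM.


RPM = 416.41 * 60/(2*pi) = 3976.4226

3976.4226 RPM


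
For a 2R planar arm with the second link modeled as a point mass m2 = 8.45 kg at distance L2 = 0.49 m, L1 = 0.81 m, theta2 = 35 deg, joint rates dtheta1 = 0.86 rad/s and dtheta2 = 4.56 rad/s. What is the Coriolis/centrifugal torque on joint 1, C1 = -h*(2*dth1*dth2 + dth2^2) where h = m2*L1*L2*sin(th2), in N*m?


h = m2*L1*L2*sin(th2) = 8.45*0.81*0.49*sin(35 deg) = 1.923664
C1 = -h*(2*0.86*4.56 + 4.56^2) = -1.923664*28.6368 = -55.0876

-55.0876 N*m


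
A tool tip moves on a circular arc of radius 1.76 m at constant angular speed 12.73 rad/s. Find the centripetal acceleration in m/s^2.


a_c = omega^2 * r = 12.73^2 * 1.76 = 285.2131

285.2131 m/s^2
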